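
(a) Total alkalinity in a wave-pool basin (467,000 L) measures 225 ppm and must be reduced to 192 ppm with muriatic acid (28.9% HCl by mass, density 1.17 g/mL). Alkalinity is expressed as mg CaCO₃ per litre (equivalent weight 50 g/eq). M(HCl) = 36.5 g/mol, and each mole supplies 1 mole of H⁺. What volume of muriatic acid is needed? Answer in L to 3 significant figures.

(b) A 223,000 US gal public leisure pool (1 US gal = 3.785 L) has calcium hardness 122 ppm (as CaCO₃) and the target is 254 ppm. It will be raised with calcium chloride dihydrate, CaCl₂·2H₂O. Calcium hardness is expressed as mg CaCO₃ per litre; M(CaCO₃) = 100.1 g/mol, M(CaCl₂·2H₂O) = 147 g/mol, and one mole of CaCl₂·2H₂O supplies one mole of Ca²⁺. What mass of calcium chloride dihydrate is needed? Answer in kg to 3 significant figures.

(a) 33.3 L; (b) 164 kg

(a) Alkalinity to neutralize: (225 − 192) = 33 mg/L as CaCO₃ × 467,000 L = 15,410 g as CaCO₃.
(a) Equivalents of H⁺ required: 15,410 ÷ 50 g/eq = 308.2 eq = 308.2 mol HCl.
(a) Mass of HCl: 308.2 × 36.5 = 11,250 g.
(a) Mass of 28.9% solution: 11,250 / 0.289 = 38,930 g.
(a) Volume: 38,930 g ÷ 1.17 g/mL = 33,270 mL.

(b) Volume: 223,000 US gal × 3.785 L/gal = 844,055 L.
(b) Hardness to add: (254 − 122) = 132 mg/L as CaCO₃ × 844,055 L = 111,400 g as CaCO₃.
(b) Moles of Ca²⁺ (1 mol Ca²⁺ ≡ 1 mol CaCO₃): 111,400 / 100.1 g/mol = 1113 mol.
(b) Mass of CaCl₂·2H₂O: 1113 × 147 = 163,600 g.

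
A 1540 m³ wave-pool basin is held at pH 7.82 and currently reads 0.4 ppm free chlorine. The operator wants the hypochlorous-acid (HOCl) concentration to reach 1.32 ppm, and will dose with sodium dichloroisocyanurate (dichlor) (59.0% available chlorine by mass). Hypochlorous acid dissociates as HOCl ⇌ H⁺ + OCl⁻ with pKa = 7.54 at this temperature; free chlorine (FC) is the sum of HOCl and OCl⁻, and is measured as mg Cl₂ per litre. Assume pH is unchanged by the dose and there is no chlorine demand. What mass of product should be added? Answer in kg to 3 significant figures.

8.97 kg

Volume: 1540 m³ = 1,540,000 L.
[OCl⁻]/[HOCl] = 10^(pH − pKa) = 10^(7.82 − 7.54) = 1.905; fraction as HOCl = 1/(1 + 1.905) = 0.3442.
Free chlorine required for 1.32 ppm HOCl: 1.32 / 0.3442 = 3.835 ppm.
FC to add: 3.835 − 0.4 = 3.435 mg/L as Cl₂.
Cl₂ equivalent: 3.435 mg/L × 1,540,000 L = 5290 g.
Product at 59.0% available Cl: 5290 / 0.59 = 8966 g.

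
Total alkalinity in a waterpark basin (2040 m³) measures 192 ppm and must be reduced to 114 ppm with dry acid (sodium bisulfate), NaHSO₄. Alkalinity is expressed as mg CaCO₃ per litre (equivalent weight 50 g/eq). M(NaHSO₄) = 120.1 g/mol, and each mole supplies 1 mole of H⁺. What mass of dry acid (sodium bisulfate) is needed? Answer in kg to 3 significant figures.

Volume: 2040 m³ = 2,040,000 L.
Alkalinity to neutralize: (192 − 114) = 78 mg/L as CaCO₃ × 2,040,000 L = 159,100 g as CaCO₃.
Equivalents of H⁺ required: 159,100 ÷ 50 g/eq = 3182 eq = 3182 mol NaHSO₄.
Mass of NaHSO₄: 3182 × 120.1 = 382,200 g.

382 kg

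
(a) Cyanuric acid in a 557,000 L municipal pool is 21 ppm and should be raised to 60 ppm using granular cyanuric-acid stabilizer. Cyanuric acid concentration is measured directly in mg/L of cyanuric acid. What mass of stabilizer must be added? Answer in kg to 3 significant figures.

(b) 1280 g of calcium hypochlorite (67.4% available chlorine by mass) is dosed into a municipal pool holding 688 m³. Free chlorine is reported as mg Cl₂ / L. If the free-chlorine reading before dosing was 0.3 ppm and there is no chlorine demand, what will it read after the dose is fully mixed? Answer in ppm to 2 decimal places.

(a) CYA to add: (60 − 21) = 39 mg/L × 557,000 L = 21,720 g cyanuric acid.

(b) Volume: 688 m³ = 688,000 L.
(b) Available chlorine delivered: 1280 g × 0.674 = 862.7 g as Cl₂.
(b) Concentration rise: 862.7 g / 688,000 L = 1.254 mg/L = 1.25 ppm.
(b) Final FC: 0.3 + 1.25 = 1.55 ppm.

(a) 21.7 kg; (b) 1.55 ppm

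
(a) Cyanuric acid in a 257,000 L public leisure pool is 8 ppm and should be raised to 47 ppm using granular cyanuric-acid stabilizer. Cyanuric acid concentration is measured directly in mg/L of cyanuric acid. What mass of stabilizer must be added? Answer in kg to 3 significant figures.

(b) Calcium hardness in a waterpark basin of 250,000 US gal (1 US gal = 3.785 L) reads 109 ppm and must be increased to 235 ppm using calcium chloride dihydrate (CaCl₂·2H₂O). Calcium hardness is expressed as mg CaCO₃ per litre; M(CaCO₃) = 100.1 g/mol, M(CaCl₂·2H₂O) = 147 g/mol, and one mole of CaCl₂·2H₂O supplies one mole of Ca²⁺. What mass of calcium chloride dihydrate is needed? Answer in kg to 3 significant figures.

(a) CYA to add: (47 − 8) = 39 mg/L × 257,000 L = 10,020 g cyanuric acid.

(b) Volume: 250,000 US gal × 3.785 L/gal = 946,250 L.
(b) Hardness to add: (235 − 109) = 126 mg/L as CaCO₃ × 946,250 L = 119,200 g as CaCO₃.
(b) Moles of Ca²⁺ (1 mol Ca²⁺ ≡ 1 mol CaCO₃): 119,200 / 100.1 g/mol = 1191 mol.
(b) Mass of CaCl₂·2H₂O: 1191 × 147 = 175,100 g.

(a) 10.0 kg; (b) 175 kg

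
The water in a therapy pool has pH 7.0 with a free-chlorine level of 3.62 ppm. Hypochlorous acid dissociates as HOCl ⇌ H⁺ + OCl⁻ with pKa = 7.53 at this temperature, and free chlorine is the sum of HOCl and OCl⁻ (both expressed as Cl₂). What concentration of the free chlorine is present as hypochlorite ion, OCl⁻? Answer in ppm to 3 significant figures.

0.825 ppm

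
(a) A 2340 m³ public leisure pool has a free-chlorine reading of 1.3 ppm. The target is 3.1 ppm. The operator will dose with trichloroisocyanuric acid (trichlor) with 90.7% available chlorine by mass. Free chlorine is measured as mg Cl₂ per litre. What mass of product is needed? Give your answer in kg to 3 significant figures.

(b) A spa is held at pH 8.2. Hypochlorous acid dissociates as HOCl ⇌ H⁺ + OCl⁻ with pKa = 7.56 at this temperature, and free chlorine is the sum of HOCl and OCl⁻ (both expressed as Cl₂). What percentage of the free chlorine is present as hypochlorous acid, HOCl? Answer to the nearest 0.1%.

(a) Volume: 2340 m³ = 2,340,000 L.
(a) Chlorine deficit: 3.1 − 1.3 = 1.8 ppm = 1.8 mg/L as Cl₂.
(a) Cl₂ equivalent needed: 1.8 mg/L × 2,340,000 L = 4,212,000 mg = 4212 g.
(a) Product at 90.7% available chlorine: 4212 / 0.907 = 4644 g.

(b) [OCl⁻]/[HOCl] = 10^(pH − pKa) = 10^(8.2 − 7.56) = 10^0.64 = 4.365.
(b) Fraction as HOCl = 1 / (1 + 4.365) = 0.1864.

(a) 4.64 kg; (b) 18.6%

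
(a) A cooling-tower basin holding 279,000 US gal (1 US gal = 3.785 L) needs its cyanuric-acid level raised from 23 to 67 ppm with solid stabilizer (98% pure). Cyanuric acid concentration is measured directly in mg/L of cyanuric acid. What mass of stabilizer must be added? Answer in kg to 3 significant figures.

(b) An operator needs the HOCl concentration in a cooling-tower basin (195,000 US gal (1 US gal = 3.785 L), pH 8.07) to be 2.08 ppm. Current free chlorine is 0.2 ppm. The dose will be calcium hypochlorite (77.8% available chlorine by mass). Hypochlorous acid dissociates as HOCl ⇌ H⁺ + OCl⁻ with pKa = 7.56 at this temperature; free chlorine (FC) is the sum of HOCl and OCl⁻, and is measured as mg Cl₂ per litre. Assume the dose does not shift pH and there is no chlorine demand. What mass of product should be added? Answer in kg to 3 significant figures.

(a) 47.4 kg; (b) 8.17 kg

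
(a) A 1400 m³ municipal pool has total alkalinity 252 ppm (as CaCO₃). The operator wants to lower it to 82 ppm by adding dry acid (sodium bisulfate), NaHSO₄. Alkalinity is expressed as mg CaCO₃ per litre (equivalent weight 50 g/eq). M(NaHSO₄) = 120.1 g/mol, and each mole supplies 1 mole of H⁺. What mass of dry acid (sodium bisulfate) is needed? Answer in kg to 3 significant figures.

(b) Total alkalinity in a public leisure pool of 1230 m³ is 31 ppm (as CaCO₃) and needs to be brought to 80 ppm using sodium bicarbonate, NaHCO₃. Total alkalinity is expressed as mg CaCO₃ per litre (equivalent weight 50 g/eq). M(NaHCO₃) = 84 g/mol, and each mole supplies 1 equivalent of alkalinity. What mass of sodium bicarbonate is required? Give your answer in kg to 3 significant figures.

(a) Volume: 1400 m³ = 1,400,000 L.
(a) Alkalinity to neutralize: (252 − 82) = 170 mg/L as CaCO₃ × 1,400,000 L = 238,000 g as CaCO₃.
(a) Equivalents of H⁺ required: 238,000 ÷ 50 g/eq = 4760 eq = 4760 mol NaHSO₄.
(a) Mass of NaHSO₄: 4760 × 120.1 = 571,700 g.

(b) Volume: 1230 m³ = 1,230,000 L.
(b) Alkalinity to add: (80 − 31) = 49 mg/L as CaCO₃ × 1,230,000 L = 60,270 g as CaCO₃.
(b) Equivalents: 60,270 g ÷ 50 g/eq = 1205 eq.
(b) NaHCO₃ supplies 1 eq per mole → 1205 mol.
(b) Mass: 1205 mol × 84 g/mol = 101,300 g.

(a) 572 kg; (b) 101 kg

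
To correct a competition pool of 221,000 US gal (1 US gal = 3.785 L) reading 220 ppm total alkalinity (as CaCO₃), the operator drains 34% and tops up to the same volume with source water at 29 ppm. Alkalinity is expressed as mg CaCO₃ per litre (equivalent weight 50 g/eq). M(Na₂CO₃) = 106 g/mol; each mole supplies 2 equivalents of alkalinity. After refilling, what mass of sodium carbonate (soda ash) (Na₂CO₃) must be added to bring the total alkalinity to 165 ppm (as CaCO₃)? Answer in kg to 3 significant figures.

8.81 kg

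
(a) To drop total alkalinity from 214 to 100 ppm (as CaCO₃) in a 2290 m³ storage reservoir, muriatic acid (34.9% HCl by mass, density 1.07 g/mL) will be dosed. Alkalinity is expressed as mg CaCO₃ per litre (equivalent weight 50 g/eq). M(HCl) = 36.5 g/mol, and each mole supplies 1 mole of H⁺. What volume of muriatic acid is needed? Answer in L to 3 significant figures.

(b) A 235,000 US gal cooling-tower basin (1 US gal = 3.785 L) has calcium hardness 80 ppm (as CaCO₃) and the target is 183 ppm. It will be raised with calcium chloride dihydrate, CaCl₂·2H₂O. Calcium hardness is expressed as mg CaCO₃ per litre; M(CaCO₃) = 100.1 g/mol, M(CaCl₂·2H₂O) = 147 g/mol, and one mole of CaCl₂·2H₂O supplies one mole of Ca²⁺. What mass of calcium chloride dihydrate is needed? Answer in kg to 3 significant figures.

(a) Volume: 2290 m³ = 2,290,000 L.
(a) Alkalinity to neutralize: (214 − 100) = 114 mg/L as CaCO₃ × 2,290,000 L = 261,100 g as CaCO₃.
(a) Equivalents of H⁺ required: 261,100 ÷ 50 g/eq = 5221 eq = 5221 mol HCl.
(a) Mass of HCl: 5221 × 36.5 = 190,600 g.
(a) Mass of 34.9% solution: 190,600 / 0.349 = 546,100 g.
(a) Volume: 546,100 g ÷ 1.07 g/mL = 510,300 mL.

(b) Volume: 235,000 US gal × 3.785 L/gal = 889,475 L.
(b) Hardness to add: (183 − 80) = 103 mg/L as CaCO₃ × 889,475 L = 91,620 g as CaCO₃.
(b) Moles of Ca²⁺ (1 mol Ca²⁺ ≡ 1 mol CaCO₃): 91,620 / 100.1 g/mol = 915.2 mol.
(b) Mass of CaCl₂·2H₂O: 915.2 × 147 = 134,500 g.

(a) 510 L; (b) 135 kg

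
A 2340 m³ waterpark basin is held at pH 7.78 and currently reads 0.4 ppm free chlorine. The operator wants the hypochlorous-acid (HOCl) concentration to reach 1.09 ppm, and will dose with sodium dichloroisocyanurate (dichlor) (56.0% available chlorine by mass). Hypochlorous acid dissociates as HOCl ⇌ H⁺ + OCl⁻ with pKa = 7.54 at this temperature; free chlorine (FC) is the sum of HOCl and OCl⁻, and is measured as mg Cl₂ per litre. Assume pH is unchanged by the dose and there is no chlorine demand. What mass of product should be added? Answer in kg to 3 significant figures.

Volume: 2340 m³ = 2,340,000 L.
[OCl⁻]/[HOCl] = 10^(pH − pKa) = 10^(7.78 − 7.54) = 1.738; fraction as HOCl = 1/(1 + 1.738) = 0.3653.
Free chlorine required for 1.09 ppm HOCl: 1.09 / 0.3653 = 2.984 ppm.
FC to add: 2.984 − 0.4 = 2.584 mg/L as Cl₂.
Cl₂ equivalent: 2.584 mg/L × 2,340,000 L = 6047 g.
Product at 56.0% available Cl: 6047 / 0.56 = 10,800 g.

10.8 kg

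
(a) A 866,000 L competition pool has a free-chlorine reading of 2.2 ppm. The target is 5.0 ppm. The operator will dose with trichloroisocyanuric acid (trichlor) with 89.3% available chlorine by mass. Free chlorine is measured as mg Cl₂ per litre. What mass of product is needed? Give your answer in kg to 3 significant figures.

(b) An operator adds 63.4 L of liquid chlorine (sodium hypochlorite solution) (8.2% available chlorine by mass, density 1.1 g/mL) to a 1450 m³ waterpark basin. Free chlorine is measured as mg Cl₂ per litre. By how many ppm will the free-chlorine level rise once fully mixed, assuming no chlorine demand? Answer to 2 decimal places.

(a) 2.72 kg; (b) 3.94 ppm

(a) Chlorine deficit: 5.0 − 2.2 = 2.8 ppm = 2.8 mg/L as Cl₂.
(a) Cl₂ equivalent needed: 2.8 mg/L × 866,000 L = 2,425,000 mg = 2425 g.
(a) Product at 89.3% available chlorine: 2425 / 0.893 = 2715 g.

(b) Volume: 1450 m³ = 1,450,000 L.
(b) Mass of solution: 63.4 L × 1000 mL/L × 1.1 g/mL = 69,740 g.
(b) Available chlorine delivered: 69,740 g × 0.082 = 5719 g as Cl₂.
(b) Concentration rise: 5719 g / 1,450,000 L = 3.944 mg/L = 3.94 ppm.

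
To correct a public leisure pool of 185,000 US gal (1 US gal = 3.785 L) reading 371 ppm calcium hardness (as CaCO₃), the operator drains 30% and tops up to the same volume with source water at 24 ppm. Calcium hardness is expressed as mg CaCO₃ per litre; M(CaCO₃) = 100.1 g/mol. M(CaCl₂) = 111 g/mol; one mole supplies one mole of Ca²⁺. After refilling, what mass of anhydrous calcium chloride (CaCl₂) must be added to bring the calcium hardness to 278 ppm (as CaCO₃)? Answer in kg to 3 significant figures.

Volume: 185,000 US gal × 3.785 L/gal = 700,225 L.
After draining 30% and refilling: 371 × 0.70 + 24 × 0.30 = 266.9 ppm.
Deficit to target: 278 − 266.9 = 11.1 mg/L.
As CaCO₃: 11.1 mg/L × 700,225 L = 7772 g; ÷ 100.1 = 77.65 mol Ca²⁺.
Mass: 77.65 × 111 = 8619 g.

8.62 kg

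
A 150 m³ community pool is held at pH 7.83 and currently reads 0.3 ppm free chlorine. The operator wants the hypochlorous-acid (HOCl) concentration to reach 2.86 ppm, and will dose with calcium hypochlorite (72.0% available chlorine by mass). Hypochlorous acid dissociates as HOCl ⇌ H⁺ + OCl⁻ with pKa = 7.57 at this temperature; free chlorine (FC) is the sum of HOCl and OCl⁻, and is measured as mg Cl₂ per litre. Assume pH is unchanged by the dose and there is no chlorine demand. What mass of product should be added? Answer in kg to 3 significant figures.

Volume: 150 m³ = 150,000 L.
[OCl⁻]/[HOCl] = 10^(pH − pKa) = 10^(7.83 − 7.57) = 1.82; fraction as HOCl = 1/(1 + 1.82) = 0.3546.
Free chlorine required for 2.86 ppm HOCl: 2.86 / 0.3546 = 8.064 ppm.
FC to add: 8.064 − 0.3 = 7.764 mg/L as Cl₂.
Cl₂ equivalent: 7.764 mg/L × 150,000 L = 1165 g.
Product at 72.0% available Cl: 1165 / 0.72 = 1618 g.

1.62 kg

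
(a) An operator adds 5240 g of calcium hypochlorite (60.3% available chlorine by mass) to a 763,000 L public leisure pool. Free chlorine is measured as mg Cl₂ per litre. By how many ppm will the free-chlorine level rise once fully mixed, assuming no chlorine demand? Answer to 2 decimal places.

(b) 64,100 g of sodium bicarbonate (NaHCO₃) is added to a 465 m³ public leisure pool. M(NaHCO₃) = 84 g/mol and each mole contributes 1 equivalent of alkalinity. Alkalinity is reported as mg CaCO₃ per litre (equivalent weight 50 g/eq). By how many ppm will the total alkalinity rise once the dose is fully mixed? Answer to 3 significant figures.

(a) 4.14 ppm; (b) 82.1 ppm

(a) Available chlorine delivered: 5240 g × 0.603 = 3160 g as Cl₂.
(a) Concentration rise: 3160 g / 763,000 L = 4.141 mg/L = 4.14 ppm.

(b) Volume: 465 m³ = 465,000 L.
(b) Moles of NaHCO₃: 64,100 g ÷ 84 g/mol = 763.1 mol → 763.1 eq of alkalinity.
(b) As CaCO₃: 763.1 eq × 50 g/eq = 38,150 g.
(b) Rise: 38,150 g / 465,000 L × 1000 = 82.05 mg/L.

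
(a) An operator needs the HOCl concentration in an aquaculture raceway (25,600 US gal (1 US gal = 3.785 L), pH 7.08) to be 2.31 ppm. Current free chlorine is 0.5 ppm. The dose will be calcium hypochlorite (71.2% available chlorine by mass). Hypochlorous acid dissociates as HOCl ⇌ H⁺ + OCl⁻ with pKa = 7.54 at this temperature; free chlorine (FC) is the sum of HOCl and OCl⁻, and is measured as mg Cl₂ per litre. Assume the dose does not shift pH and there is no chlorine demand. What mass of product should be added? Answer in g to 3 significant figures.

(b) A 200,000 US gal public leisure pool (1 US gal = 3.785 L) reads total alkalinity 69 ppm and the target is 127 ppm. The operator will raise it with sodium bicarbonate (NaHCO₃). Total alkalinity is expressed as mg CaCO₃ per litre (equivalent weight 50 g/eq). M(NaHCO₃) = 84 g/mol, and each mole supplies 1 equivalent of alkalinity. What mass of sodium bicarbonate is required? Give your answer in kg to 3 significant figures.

(a) 355 g; (b) 73.8 kg

(a) Volume: 25,600 US gal × 3.785 L/gal = 96,896 L.
(a) [OCl⁻]/[HOCl] = 10^(pH − pKa) = 10^(7.08 − 7.54) = 0.3467; fraction as HOCl = 1/(1 + 0.3467) = 0.7425.
(a) Free chlorine required for 2.31 ppm HOCl: 2.31 / 0.7425 = 3.111 ppm.
(a) FC to add: 3.111 − 0.5 = 2.611 mg/L as Cl₂.
(a) Cl₂ equivalent: 2.611 mg/L × 96,896 L = 253 g.
(a) Product at 71.2% available Cl: 253 / 0.712 = 355.3 g.

(b) Volume: 200,000 US gal × 3.785 L/gal = 757,000 L.
(b) Alkalinity to add: (127 − 69) = 58 mg/L as CaCO₃ × 757,000 L = 43,910 g as CaCO₃.
(b) Equivalents: 43,910 g ÷ 50 g/eq = 878.1 eq.
(b) NaHCO₃ supplies 1 eq per mole → 878.1 mol.
(b) Mass: 878.1 mol × 84 g/mol = 73,760 g.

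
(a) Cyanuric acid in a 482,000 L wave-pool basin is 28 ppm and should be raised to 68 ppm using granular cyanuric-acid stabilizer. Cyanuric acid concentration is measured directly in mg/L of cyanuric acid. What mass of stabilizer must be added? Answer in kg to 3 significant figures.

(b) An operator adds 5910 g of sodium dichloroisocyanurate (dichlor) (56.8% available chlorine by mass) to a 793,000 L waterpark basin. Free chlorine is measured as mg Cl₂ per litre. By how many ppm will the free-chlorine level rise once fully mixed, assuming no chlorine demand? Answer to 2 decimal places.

(a) CYA to add: (68 − 28) = 40 mg/L × 482,000 L = 19,280 g cyanuric acid.

(b) Available chlorine delivered: 5910 g × 0.568 = 3357 g as Cl₂.
(b) Concentration rise: 3357 g / 793,000 L = 4.233 mg/L = 4.23 ppm.

(a) 19.3 kg; (b) 4.23 ppm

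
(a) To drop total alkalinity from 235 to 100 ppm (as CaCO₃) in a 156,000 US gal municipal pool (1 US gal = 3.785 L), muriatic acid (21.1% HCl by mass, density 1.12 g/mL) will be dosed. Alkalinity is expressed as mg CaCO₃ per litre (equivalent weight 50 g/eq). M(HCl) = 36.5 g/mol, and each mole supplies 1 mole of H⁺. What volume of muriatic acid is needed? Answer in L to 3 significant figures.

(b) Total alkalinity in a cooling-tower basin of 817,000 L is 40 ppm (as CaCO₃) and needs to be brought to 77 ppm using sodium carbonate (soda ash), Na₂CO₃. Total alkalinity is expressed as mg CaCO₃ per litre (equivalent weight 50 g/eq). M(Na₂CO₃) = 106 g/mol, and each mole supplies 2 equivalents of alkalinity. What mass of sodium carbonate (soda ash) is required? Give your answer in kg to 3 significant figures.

(a) 246 L; (b) 32.0 kg

(a) Volume: 156,000 US gal × 3.785 L/gal = 590,460 L.
(a) Alkalinity to neutralize: (235 − 100) = 135 mg/L as CaCO₃ × 590,460 L = 79,710 g as CaCO₃.
(a) Equivalents of H⁺ required: 79,710 ÷ 50 g/eq = 1594 eq = 1594 mol HCl.
(a) Mass of HCl: 1594 × 36.5 = 58,190 g.
(a) Mass of 21.1% solution: 58,190 / 0.211 = 275,800 g.
(a) Volume: 275,800 g ÷ 1.12 g/mL = 246,200 mL.

(b) Alkalinity to add: (77 − 40) = 37 mg/L as CaCO₃ × 817,000 L = 30,230 g as CaCO₃.
(b) Equivalents: 30,230 g ÷ 50 g/eq = 604.6 eq.
(b) Each mole of Na₂CO₃ supplies 2 eq, so 604.6 / 2 = 302.3 mol.
(b) Mass: 302.3 mol × 106 g/mol = 32,040 g.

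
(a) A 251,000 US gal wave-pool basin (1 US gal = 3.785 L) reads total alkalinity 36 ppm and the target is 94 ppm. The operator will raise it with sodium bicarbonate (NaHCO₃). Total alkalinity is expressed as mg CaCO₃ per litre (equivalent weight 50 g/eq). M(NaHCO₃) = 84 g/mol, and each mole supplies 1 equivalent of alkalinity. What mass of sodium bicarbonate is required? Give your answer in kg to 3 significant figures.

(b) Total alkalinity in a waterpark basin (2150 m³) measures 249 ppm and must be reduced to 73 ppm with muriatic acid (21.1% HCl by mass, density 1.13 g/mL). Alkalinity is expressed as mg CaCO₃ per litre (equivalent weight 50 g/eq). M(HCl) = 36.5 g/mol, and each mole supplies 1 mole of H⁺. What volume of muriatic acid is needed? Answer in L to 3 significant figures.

(a) 92.6 kg; (b) 1,160 L

(a) Volume: 251,000 US gal × 3.785 L/gal = 950,035 L.
(a) Alkalinity to add: (94 − 36) = 58 mg/L as CaCO₃ × 950,035 L = 55,100 g as CaCO₃.
(a) Equivalents: 55,100 g ÷ 50 g/eq = 1102 eq.
(a) NaHCO₃ supplies 1 eq per mole → 1102 mol.
(a) Mass: 1102 mol × 84 g/mol = 92,570 g.

(b) Volume: 2150 m³ = 2,150,000 L.
(b) Alkalinity to neutralize: (249 − 73) = 176 mg/L as CaCO₃ × 2,150,000 L = 378,400 g as CaCO₃.
(b) Equivalents of H⁺ required: 378,400 ÷ 50 g/eq = 7568 eq = 7568 mol HCl.
(b) Mass of HCl: 7568 × 36.5 = 276,200 g.
(b) Mass of 21.1% solution: 276,200 / 0.211 = 1,309,000 g.
(b) Volume: 1,309,000 g ÷ 1.13 g/mL = 1,159,000 mL.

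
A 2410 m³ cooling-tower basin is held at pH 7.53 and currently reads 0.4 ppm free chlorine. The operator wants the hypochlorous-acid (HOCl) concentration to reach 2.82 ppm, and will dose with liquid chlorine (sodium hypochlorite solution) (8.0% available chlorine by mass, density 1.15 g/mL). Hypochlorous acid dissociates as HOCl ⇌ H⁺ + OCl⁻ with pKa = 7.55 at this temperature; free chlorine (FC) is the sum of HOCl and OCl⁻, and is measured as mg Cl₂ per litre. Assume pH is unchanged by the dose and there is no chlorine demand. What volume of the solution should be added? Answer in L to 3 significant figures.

134 L

Volume: 2410 m³ = 2,410,000 L.
[OCl⁻]/[HOCl] = 10^(pH − pKa) = 10^(7.53 − 7.55) = 0.955; fraction as HOCl = 1/(1 + 0.955) = 0.5115.
Free chlorine required for 2.82 ppm HOCl: 2.82 / 0.5115 = 5.513 ppm.
FC to add: 5.513 − 0.4 = 5.113 mg/L as Cl₂.
Cl₂ equivalent: 5.113 mg/L × 2,410,000 L = 12,320 g.
Product at 8.0% available Cl: 12,320 / 0.08 = 154,000 g.
Volume: 154,000 g ÷ 1.15 g/mL = 133,900 mL.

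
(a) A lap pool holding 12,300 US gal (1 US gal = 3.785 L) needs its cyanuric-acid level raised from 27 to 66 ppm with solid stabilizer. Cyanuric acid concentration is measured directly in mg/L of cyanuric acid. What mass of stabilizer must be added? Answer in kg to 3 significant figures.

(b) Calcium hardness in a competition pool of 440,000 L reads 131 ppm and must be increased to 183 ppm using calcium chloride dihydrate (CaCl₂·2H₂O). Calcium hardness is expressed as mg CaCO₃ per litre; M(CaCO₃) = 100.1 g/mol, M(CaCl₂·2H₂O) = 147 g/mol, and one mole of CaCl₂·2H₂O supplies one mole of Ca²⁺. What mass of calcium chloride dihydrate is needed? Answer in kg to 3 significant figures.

(a) 1.82 kg; (b) 33.6 kg

(a) Volume: 12,300 US gal × 3.785 L/gal = 46,556 L.
(a) CYA to add: (66 − 27) = 39 mg/L × 46,556 L = 1816 g cyanuric acid.

(b) Hardness to add: (183 − 131) = 52 mg/L as CaCO₃ × 440,000 L = 22,880 g as CaCO₃.
(b) Moles of Ca²⁺ (1 mol Ca²⁺ ≡ 1 mol CaCO₃): 22,880 / 100.1 g/mol = 228.6 mol.
(b) Mass of CaCl₂·2H₂O: 228.6 × 147 = 33,600 g.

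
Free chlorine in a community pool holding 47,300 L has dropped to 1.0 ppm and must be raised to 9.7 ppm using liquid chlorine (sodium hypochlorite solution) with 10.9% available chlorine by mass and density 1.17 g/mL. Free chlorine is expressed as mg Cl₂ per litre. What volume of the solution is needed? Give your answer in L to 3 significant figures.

3.23 L

Chlorine deficit: 9.7 − 1.0 = 8.7 ppm = 8.7 mg/L as Cl₂.
Cl₂ equivalent needed: 8.7 mg/L × 47,300 L = 411,500 mg = 411.5 g.
Product at 10.9% available chlorine: 411.5 / 0.109 = 3775 g.
Volume at density 1.17 g/mL: 3775 g ÷ 1.17 g/mL = 3227 mL.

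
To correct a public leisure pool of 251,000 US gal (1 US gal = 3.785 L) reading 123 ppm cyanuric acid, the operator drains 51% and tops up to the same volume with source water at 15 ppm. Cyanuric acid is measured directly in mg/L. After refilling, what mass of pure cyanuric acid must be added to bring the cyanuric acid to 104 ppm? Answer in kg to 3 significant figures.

34.3 kg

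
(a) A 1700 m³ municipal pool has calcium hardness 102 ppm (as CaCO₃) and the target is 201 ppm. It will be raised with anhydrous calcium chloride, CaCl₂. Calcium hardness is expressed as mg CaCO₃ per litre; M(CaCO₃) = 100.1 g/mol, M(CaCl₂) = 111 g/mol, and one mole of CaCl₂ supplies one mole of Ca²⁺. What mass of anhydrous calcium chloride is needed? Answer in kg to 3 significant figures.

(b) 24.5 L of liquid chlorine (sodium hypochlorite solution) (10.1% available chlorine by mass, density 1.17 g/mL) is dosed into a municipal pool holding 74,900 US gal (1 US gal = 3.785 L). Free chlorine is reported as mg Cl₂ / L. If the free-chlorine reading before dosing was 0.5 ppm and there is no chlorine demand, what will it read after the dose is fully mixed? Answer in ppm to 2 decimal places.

(a) 187 kg; (b) 10.71 ppm

(a) Volume: 1700 m³ = 1,700,000 L.
(a) Hardness to add: (201 − 102) = 99 mg/L as CaCO₃ × 1,700,000 L = 168,300 g as CaCO₃.
(a) Moles of Ca²⁺ (1 mol Ca²⁺ ≡ 1 mol CaCO₃): 168,300 / 100.1 g/mol = 1681 mol.
(a) Mass of CaCl₂: 1681 × 111 = 186,600 g.

(b) Volume: 74,900 US gal × 3.785 L/gal = 283,496 L.
(b) Mass of solution: 24.5 L × 1000 mL/L × 1.17 g/mL = 28,660 g.
(b) Available chlorine delivered: 28,660 g × 0.101 = 2895 g as Cl₂.
(b) Concentration rise: 2895 g / 283,496 L = 10.21 mg/L = 10.21 ppm.
(b) Final FC: 0.5 + 10.21 = 10.71 ppm.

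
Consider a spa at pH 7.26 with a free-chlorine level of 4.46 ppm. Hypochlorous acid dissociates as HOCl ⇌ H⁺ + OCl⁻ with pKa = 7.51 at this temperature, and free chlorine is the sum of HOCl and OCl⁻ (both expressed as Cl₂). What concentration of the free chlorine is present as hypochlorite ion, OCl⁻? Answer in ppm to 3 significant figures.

1.61 ppm

[OCl⁻]/[HOCl] = 10^(pH − pKa) = 10^(7.26 − 7.51) = 10^-0.25 = 0.5623.
Fraction as HOCl = 1 / (1 + 0.5623) = 0.6401.
OCl⁻ = (1 − 0.6401) × 4.46 ppm = 1.605 ppm.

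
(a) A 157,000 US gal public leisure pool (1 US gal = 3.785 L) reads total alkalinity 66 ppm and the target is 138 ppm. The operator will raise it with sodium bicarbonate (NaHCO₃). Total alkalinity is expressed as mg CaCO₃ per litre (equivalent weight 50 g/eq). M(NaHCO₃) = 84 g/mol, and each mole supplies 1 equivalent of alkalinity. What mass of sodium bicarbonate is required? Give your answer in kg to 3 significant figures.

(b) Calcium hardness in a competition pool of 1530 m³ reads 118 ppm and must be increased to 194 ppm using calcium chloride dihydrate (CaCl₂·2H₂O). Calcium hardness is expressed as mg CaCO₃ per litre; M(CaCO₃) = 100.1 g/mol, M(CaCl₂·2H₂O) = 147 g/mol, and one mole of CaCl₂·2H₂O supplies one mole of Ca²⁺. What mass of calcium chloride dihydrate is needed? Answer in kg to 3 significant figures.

(a) Volume: 157,000 US gal × 3.785 L/gal = 594,245 L.
(a) Alkalinity to add: (138 − 66) = 72 mg/L as CaCO₃ × 594,245 L = 42,790 g as CaCO₃.
(a) Equivalents: 42,790 g ÷ 50 g/eq = 855.7 eq.
(a) NaHCO₃ supplies 1 eq per mole → 855.7 mol.
(a) Mass: 855.7 mol × 84 g/mol = 71,880 g.

(b) Volume: 1530 m³ = 1,530,000 L.
(b) Hardness to add: (194 − 118) = 76 mg/L as CaCO₃ × 1,530,000 L = 116,300 g as CaCO₃.
(b) Moles of Ca²⁺ (1 mol Ca²⁺ ≡ 1 mol CaCO₃): 116,300 / 100.1 g/mol = 1162 mol.
(b) Mass of CaCl₂·2H₂O: 1162 × 147 = 170,800 g.

(a) 71.9 kg; (b) 171 kg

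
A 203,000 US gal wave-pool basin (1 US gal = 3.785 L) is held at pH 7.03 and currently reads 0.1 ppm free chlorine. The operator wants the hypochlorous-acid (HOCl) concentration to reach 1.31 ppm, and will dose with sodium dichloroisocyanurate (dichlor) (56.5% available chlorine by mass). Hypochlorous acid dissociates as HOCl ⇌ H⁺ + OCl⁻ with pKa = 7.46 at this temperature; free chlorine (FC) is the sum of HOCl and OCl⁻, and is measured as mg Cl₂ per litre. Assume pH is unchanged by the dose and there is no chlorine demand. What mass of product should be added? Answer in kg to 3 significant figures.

Volume: 203,000 US gal × 3.785 L/gal = 768,355 L.
[OCl⁻]/[HOCl] = 10^(pH − pKa) = 10^(7.03 − 7.46) = 0.3715; fraction as HOCl = 1/(1 + 0.3715) = 0.7291.
Free chlorine required for 1.31 ppm HOCl: 1.31 / 0.7291 = 1.797 ppm.
FC to add: 1.797 − 0.1 = 1.697 mg/L as Cl₂.
Cl₂ equivalent: 1.697 mg/L × 768,355 L = 1304 g.
Product at 56.5% available Cl: 1304 / 0.565 = 2307 g.

2.31 kg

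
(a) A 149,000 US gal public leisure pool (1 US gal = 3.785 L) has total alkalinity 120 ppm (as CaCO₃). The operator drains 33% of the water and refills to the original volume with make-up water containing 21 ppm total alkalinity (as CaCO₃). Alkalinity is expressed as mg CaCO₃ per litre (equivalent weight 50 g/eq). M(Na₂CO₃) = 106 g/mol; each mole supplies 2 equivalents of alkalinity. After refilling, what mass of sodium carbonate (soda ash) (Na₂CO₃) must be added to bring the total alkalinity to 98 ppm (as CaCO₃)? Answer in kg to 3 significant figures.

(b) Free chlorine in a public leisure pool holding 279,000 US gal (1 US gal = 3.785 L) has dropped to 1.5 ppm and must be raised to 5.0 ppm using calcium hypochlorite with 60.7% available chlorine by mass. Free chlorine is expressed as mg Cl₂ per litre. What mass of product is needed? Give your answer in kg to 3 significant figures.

(a) Volume: 149,000 US gal × 3.785 L/gal = 563,965 L.
(a) After draining 33% and refilling: 120 × 0.67 + 21 × 0.33 = 87.33 ppm.
(a) Deficit to target: 98 − 87.33 = 10.67 mg/L.
(a) As CaCO₃: 10.67 mg/L × 563,965 L = 6018 g; ÷ 50 g/eq ÷ 2 = 60.18 mol Na₂CO₃.
(a) Mass: 60.18 × 106 = 6379 g.

(b) Volume: 279,000 US gal × 3.785 L/gal = 1,056,015 L.
(b) Chlorine deficit: 5.0 − 1.5 = 3.5 ppm = 3.5 mg/L as Cl₂.
(b) Cl₂ equivalent needed: 3.5 mg/L × 1,056,015 L = 3,696,000 mg = 3696 g.
(b) Product at 60.7% available chlorine: 3696 / 0.607 = 6089 g.

(a) 6.38 kg; (b) 6.09 kg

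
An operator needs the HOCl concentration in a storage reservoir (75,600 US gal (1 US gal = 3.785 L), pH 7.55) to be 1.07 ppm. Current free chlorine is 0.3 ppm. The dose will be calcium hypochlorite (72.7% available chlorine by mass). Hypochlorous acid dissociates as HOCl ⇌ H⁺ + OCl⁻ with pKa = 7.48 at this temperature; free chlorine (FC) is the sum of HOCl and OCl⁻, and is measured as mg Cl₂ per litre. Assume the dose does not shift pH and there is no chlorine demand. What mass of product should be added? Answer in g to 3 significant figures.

798 g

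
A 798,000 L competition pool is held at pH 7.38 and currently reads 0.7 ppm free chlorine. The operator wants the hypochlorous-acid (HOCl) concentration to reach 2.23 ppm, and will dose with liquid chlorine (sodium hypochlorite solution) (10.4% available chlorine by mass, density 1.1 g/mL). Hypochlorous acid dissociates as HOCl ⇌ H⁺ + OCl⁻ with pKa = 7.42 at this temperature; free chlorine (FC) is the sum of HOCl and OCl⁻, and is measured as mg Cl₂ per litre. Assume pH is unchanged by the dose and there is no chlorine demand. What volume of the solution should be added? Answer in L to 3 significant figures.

24.9 L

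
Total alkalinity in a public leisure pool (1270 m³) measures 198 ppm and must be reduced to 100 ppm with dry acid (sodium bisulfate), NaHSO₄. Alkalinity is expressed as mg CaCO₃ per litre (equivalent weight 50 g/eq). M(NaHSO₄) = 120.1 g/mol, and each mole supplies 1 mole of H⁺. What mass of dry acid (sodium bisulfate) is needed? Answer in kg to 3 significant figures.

Volume: 1270 m³ = 1,270,000 L.
Alkalinity to neutralize: (198 − 100) = 98 mg/L as CaCO₃ × 1,270,000 L = 124,500 g as CaCO₃.
Equivalents of H⁺ required: 124,500 ÷ 50 g/eq = 2489 eq = 2489 mol NaHSO₄.
Mass of NaHSO₄: 2489 × 120.1 = 299,000 g.

299 kg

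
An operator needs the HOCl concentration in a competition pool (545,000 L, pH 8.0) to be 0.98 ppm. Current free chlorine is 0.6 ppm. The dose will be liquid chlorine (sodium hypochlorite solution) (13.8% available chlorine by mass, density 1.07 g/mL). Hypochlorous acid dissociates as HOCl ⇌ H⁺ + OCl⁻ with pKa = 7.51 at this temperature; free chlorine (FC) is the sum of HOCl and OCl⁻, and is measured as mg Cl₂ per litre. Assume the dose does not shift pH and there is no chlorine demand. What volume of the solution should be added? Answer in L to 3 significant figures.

[OCl⁻]/[HOCl] = 10^(pH − pKa) = 10^(8.0 − 7.51) = 3.09; fraction as HOCl = 1/(1 + 3.09) = 0.2445.
Free chlorine required for 0.98 ppm HOCl: 0.98 / 0.2445 = 4.008 ppm.
FC to add: 4.008 − 0.6 = 3.408 mg/L as Cl₂.
Cl₂ equivalent: 3.408 mg/L × 545,000 L = 1858 g.
Product at 13.8% available Cl: 1858 / 0.138 = 13,460 g.
Volume: 13,460 g ÷ 1.07 g/mL = 12,580 mL.

12.6 L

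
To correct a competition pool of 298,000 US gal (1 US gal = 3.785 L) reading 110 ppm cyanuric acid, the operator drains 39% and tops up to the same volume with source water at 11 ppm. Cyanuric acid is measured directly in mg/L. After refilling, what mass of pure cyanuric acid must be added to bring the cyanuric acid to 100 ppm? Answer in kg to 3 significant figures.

32.3 kg

Volume: 298,000 US gal × 3.785 L/gal = 1,127,930 L.
After draining 39% and refilling: 110 × 0.61 + 11 × 0.39 = 71.39 ppm.
Deficit to target: 100 − 71.39 = 28.61 mg/L.
Mass: 28.61 mg/L × 1,127,930 L = 32,270 g cyanuric acid.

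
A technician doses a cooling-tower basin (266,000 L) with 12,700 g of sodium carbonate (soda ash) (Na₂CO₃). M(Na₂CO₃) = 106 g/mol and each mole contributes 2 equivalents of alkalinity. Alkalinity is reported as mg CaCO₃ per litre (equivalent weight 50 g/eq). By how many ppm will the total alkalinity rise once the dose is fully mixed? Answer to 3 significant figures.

45.0 ppm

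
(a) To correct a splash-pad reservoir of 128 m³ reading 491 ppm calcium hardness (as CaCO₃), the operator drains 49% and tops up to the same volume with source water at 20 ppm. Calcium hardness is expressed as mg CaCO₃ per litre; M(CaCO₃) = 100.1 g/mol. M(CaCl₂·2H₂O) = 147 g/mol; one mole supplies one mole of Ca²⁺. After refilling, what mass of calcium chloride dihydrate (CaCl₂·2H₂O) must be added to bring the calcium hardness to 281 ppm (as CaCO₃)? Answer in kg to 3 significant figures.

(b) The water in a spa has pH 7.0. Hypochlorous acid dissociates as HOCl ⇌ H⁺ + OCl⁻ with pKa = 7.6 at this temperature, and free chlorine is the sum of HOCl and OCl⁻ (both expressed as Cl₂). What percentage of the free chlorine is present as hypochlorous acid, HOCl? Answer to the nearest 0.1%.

(a) 3.91 kg; (b) 79.9%

(a) Volume: 128 m³ = 128,000 L.
(a) After draining 49% and refilling: 491 × 0.51 + 20 × 0.49 = 260.21 ppm.
(a) Deficit to target: 281 − 260.21 = 20.79 mg/L.
(a) As CaCO₃: 20.79 mg/L × 128,000 L = 2661 g; ÷ 100.1 = 26.58 mol Ca²⁺.
(a) Mass: 26.58 × 147 = 3908 g.

(b) [OCl⁻]/[HOCl] = 10^(pH − pKa) = 10^(7.0 − 7.6) = 10^-0.60 = 0.2512.
(b) Fraction as HOCl = 1 / (1 + 0.2512) = 0.7992.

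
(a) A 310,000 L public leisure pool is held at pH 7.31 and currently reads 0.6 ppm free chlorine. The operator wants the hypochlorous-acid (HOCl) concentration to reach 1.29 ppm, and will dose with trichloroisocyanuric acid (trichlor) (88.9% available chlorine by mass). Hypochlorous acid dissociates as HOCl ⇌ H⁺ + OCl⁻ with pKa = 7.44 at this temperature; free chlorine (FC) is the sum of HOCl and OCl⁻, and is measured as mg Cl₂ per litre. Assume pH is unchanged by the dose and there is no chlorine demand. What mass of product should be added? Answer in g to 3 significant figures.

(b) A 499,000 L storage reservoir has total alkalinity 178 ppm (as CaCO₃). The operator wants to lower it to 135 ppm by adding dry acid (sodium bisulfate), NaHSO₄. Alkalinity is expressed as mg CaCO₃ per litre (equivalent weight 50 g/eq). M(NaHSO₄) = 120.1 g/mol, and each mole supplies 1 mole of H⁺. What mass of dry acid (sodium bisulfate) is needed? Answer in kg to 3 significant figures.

(a) [OCl⁻]/[HOCl] = 10^(pH − pKa) = 10^(7.31 − 7.44) = 0.7413; fraction as HOCl = 1/(1 + 0.7413) = 0.5743.
(a) Free chlorine required for 1.29 ppm HOCl: 1.29 / 0.5743 = 2.246 ppm.
(a) FC to add: 2.246 − 0.6 = 1.646 mg/L as Cl₂.
(a) Cl₂ equivalent: 1.646 mg/L × 310,000 L = 510.3 g.
(a) Product at 88.9% available Cl: 510.3 / 0.889 = 574.1 g.

(b) Alkalinity to neutralize: (178 − 135) = 43 mg/L as CaCO₃ × 499,000 L = 21,460 g as CaCO₃.
(b) Equivalents of H⁺ required: 21,460 ÷ 50 g/eq = 429.1 eq = 429.1 mol NaHSO₄.
(b) Mass of NaHSO₄: 429.1 × 120.1 = 51,540 g.

(a) 574 g; (b) 51.5 kg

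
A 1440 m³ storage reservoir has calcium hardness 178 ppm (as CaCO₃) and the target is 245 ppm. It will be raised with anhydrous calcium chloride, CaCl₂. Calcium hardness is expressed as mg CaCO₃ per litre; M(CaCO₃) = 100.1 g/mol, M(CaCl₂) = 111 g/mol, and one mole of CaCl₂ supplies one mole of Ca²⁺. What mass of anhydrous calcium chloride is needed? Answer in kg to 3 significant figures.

Volume: 1440 m³ = 1,440,000 L.
Hardness to add: (245 − 178) = 67 mg/L as CaCO₃ × 1,440,000 L = 96,480 g as CaCO₃.
Moles of Ca²⁺ (1 mol Ca²⁺ ≡ 1 mol CaCO₃): 96,480 / 100.1 g/mol = 963.8 mol.
Mass of CaCl₂: 963.8 × 111 = 107,000 g.

107 kg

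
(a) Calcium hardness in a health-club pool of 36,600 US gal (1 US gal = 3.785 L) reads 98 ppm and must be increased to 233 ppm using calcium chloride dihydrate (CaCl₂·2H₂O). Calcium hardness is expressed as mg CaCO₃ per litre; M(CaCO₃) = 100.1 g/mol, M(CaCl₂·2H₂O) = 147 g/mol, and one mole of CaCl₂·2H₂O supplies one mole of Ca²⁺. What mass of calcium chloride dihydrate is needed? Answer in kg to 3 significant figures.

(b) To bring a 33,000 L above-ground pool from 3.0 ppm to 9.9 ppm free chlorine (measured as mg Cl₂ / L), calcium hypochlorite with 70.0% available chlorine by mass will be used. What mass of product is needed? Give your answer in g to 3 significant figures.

(a) 27.5 kg; (b) 325 g

(a) Volume: 36,600 US gal × 3.785 L/gal = 138,531 L.
(a) Hardness to add: (233 − 98) = 135 mg/L as CaCO₃ × 138,531 L = 18,700 g as CaCO₃.
(a) Moles of Ca²⁺ (1 mol Ca²⁺ ≡ 1 mol CaCO₃): 18,700 / 100.1 g/mol = 186.8 mol.
(a) Mass of CaCl₂·2H₂O: 186.8 × 147 = 27,460 g.

(b) Chlorine deficit: 9.9 − 3.0 = 6.9 ppm = 6.9 mg/L as Cl₂.
(b) Cl₂ equivalent needed: 6.9 mg/L × 33,000 L = 227,700 mg = 227.7 g.
(b) Product at 70.0% available chlorine: 227.7 / 0.7 = 325.3 g.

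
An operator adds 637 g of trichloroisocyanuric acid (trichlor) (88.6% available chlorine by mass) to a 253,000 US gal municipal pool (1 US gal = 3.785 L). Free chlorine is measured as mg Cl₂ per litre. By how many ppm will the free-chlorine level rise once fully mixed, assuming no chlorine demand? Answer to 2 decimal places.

0.59 ppm

Volume: 253,000 US gal × 3.785 L/gal = 957,605 L.
Available chlorine delivered: 637 g × 0.886 = 564.4 g as Cl₂.
Concentration rise: 564.4 g / 957,605 L = 0.5894 mg/L = 0.59 ppm.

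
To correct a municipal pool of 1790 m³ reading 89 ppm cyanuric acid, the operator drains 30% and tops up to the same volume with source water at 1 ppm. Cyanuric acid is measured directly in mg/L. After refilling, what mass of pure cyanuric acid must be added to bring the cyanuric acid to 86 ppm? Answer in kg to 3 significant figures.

Volume: 1790 m³ = 1,790,000 L.
After draining 30% and refilling: 89 × 0.70 + 1 × 0.30 = 62.6 ppm.
Deficit to target: 86 − 62.6 = 23.4 mg/L.
Mass: 23.4 mg/L × 1,790,000 L = 41,890 g cyanuric acid.

41.9 kg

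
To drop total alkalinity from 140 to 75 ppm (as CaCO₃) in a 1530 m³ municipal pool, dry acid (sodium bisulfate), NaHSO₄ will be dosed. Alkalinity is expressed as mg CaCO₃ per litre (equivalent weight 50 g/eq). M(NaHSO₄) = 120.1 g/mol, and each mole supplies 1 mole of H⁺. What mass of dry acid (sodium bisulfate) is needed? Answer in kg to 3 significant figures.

239 kg

Volume: 1530 m³ = 1,530,000 L.
Alkalinity to neutralize: (140 − 75) = 65 mg/L as CaCO₃ × 1,530,000 L = 99,450 g as CaCO₃.
Equivalents of H⁺ required: 99,450 ÷ 50 g/eq = 1989 eq = 1989 mol NaHSO₄.
Mass of NaHSO₄: 1989 × 120.1 = 238,900 g.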